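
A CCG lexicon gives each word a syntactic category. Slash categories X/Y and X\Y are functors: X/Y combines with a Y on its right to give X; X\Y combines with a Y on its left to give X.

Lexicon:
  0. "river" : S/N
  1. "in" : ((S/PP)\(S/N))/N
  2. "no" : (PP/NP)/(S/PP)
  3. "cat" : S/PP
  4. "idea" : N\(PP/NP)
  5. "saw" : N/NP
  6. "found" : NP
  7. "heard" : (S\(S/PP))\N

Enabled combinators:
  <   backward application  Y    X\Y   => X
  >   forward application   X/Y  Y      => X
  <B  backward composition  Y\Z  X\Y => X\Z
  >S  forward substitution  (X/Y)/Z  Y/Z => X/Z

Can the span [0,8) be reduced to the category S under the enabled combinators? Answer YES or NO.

[0,8] S   <
  [0,5] S/PP   <
    [0,1] "river" : S/N
    [1,5] (S/PP)\(S/N)   >
      [1,2] "in" : ((S/PP)\(S/N))/N
      [2,5] N   <
        [2,4] PP/NP   >
          [2,3] "no" : (PP/NP)/(S/PP)
          [3,4] "cat" : S/PP
        [4,5] "idea" : N\(PP/NP)
  [5,8] S\(S/PP)   <
    [5,7] N   >
      [5,6] "saw" : N/NP
      [6,7] "found" : NP
    [7,8] "heard" : (S\(S/PP))\N

YES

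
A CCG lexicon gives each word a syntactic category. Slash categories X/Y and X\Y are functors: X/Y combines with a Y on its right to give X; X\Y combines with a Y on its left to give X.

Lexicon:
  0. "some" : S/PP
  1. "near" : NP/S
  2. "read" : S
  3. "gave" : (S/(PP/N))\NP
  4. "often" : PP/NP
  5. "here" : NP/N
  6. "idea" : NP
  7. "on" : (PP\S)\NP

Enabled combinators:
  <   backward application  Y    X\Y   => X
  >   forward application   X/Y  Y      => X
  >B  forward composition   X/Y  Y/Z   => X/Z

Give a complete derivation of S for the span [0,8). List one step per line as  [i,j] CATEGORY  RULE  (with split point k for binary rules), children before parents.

[0,8] S   >
  [0,1] "some" : S/PP
  [1,8] PP   <
    [1,6] S   >
      [1,4] S/(PP/N)   <
        [1,3] NP   >
          [1,2] "near" : NP/S
          [2,3] "read" : S
        [3,4] "gave" : (S/(PP/N))\NP
      [4,6] PP/N   >B
        [4,5] "often" : PP/NP
        [5,6] "here" : NP/N
    [6,8] PP\S   <
      [6,7] "idea" : NP
      [7,8] "on" : (PP\S)\NP

[0,1] S/PP  lex  "some"
[1,2] NP/S  lex  "near"
[2,3] S  lex  "read"
[1,3] NP  >  k=2
[3,4] (S/(PP/N))\NP  lex  "gave"
[1,4] S/(PP/N)  <  k=3
[4,5] PP/NP  lex  "often"
[5,6] NP/N  lex  "here"
[4,6] PP/N  >B  k=5
[1,6] S  >  k=4
[6,7] NP  lex  "idea"
[7,8] (PP\S)\NP  lex  "on"
[6,8] PP\S  <  k=7
[1,8] PP  <  k=6
[0,8] S  >  k=1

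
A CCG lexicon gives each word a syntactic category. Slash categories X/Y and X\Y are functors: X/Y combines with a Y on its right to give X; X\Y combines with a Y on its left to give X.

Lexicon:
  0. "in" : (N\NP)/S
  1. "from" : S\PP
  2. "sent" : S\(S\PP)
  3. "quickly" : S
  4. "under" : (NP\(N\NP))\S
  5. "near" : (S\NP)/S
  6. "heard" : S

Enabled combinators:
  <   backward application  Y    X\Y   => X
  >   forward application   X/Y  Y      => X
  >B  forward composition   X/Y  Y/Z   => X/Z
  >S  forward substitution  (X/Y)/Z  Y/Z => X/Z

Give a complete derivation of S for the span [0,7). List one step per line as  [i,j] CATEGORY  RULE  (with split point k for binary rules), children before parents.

[0,7] S   <
  [0,5] NP   <
    [0,3] N\NP   >
      [0,1] "in" : (N\NP)/S
      [1,3] S   <
        [1,2] "from" : S\PP
        [2,3] "sent" : S\(S\PP)
    [3,5] NP\(N\NP)   <
      [3,4] "quickly" : S
      [4,5] "under" : (NP\(N\NP))\S
  [5,7] S\NP   >
    [5,6] "near" : (S\NP)/S
    [6,7] "heard" : S

[0,1] (N\NP)/S  lex  "in"
[1,2] S\PP  lex  "from"
[2,3] S\(S\PP)  lex  "sent"
[1,3] S  <  k=2
[0,3] N\NP  >  k=1
[3,4] S  lex  "quickly"
[4,5] (NP\(N\NP))\S  lex  "under"
[3,5] NP\(N\NP)  <  k=4
[0,5] NP  <  k=3
[5,6] (S\NP)/S  lex  "near"
[6,7] S  lex  "heard"
[5,7] S\NP  >  k=6
[0,7] S  <  k=5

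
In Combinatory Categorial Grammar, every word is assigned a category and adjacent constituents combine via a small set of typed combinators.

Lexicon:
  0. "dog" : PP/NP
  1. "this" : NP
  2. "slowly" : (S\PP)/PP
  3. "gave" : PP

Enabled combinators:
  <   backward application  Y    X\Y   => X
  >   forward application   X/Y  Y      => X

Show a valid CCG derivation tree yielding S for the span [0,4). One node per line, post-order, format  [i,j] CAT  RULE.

[0,4] S   <
  [0,2] PP   >
    [0,1] "dog" : PP/NP
    [1,2] "this" : NP
  [2,4] S\PP   >
    [2,3] "slowly" : (S\PP)/PP
    [3,4] "gave" : PP

[0,1] PP/NP  lex  "dog"
[1,2] NP  lex  "this"
[0,2] PP  >  k=1
[2,3] (S\PP)/PP  lex  "slowly"
[3,4] PP  lex  "gave"
[2,4] S\PP  >  k=3
[0,4] S  <  k=2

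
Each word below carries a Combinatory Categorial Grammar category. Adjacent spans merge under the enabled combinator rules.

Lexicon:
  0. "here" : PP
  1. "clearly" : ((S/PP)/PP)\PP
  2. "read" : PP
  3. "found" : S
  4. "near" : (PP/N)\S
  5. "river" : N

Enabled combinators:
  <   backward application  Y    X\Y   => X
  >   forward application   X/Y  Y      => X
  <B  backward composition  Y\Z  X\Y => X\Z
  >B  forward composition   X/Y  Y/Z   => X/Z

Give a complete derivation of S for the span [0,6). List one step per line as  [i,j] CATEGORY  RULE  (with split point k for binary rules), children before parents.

[0,1] PP  lex  "here"
[1,2] ((S/PP)/PP)\PP  lex  "clearly"
[0,2] (S/PP)/PP  <  k=1
[2,3] PP  lex  "read"
[0,3] S/PP  >  k=2
[3,4] S  lex  "found"
[4,5] (PP/N)\S  lex  "near"
[3,5] PP/N  <  k=4
[5,6] N  lex  "river"
[3,6] PP  >  k=5
[0,6] S  >  k=3

[0,6] S   >
  [0,3] S/PP   >
    [0,2] (S/PP)/PP   <
      [0,1] "here" : PP
      [1,2] "clearly" : ((S/PP)/PP)\PP
    [2,3] "read" : PP
  [3,6] PP   >
    [3,5] PP/N   <
      [3,4] "found" : S
      [4,5] "near" : (PP/N)\S
    [5,6] "river" : N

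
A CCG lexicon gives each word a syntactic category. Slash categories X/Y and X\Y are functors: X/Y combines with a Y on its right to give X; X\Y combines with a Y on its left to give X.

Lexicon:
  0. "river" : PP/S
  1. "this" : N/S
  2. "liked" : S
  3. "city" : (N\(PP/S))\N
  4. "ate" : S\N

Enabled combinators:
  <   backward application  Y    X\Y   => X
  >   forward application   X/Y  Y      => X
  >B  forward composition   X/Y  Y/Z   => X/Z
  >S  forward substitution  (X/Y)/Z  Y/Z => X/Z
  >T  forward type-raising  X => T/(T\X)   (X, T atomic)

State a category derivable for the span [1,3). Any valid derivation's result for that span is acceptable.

N

[0,5] S   <
  [0,4] N   <
    [0,1] "river" : PP/S
    [1,4] N\(PP/S)   <
      [1,3] N   >
        [1,2] "this" : N/S
        [2,3] "liked" : S
      [3,4] "city" : (N\(PP/S))\N
  [4,5] "ate" : S\N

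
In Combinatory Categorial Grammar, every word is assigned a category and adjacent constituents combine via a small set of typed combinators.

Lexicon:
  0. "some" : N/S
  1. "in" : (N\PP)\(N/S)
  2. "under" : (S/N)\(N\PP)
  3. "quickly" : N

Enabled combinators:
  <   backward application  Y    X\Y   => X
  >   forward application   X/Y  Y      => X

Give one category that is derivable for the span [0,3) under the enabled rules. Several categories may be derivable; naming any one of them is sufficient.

[0,4] S   >
  [0,3] S/N   <
    [0,2] N\PP   <
      [0,1] "some" : N/S
      [1,2] "in" : (N\PP)\(N/S)
    [2,3] "under" : (S/N)\(N\PP)
  [3,4] "quickly" : N

S/N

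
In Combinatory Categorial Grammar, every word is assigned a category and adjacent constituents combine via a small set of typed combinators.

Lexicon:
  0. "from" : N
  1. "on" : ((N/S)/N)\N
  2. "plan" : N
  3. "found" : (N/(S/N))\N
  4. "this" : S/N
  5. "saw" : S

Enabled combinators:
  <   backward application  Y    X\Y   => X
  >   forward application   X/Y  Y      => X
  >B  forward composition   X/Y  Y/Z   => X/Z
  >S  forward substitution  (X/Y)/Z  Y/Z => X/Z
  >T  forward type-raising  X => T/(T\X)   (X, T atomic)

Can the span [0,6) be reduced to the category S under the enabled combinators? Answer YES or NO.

N ((N/S)/N)\N N (N/(S/N))\N S/N S
CKY chart[0,6] = {N, N/(N\N), N/(S\S), NP/(NP\N), PP/(PP\N), S/(S\N)}; S ∉ chart

NO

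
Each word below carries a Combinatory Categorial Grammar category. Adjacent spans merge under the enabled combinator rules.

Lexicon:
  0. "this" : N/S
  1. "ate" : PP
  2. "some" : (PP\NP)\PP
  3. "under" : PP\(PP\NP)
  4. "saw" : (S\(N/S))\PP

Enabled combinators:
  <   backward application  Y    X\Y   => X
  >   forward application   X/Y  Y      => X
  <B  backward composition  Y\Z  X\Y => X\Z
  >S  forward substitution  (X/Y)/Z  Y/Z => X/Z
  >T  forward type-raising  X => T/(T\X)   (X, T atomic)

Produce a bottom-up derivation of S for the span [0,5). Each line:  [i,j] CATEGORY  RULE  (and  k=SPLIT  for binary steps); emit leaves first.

[0,1] N/S  lex  "this"
[1,2] PP  lex  "ate"
[2,3] (PP\NP)\PP  lex  "some"
[1,3] PP\NP  <  k=2
[3,4] PP\(PP\NP)  lex  "under"
[1,4] PP  <  k=3
[4,5] (S\(N/S))\PP  lex  "saw"
[1,5] S\(N/S)  <  k=4
[0,5] S  <  k=1

[0,5] S   <
  [0,1] "this" : N/S
  [1,5] S\(N/S)   <
    [1,4] PP   <
      [1,3] PP\NP   <
        [1,2] "ate" : PP
        [2,3] "some" : (PP\NP)\PP
      [3,4] "under" : PP\(PP\NP)
    [4,5] "saw" : (S\(N/S))\PP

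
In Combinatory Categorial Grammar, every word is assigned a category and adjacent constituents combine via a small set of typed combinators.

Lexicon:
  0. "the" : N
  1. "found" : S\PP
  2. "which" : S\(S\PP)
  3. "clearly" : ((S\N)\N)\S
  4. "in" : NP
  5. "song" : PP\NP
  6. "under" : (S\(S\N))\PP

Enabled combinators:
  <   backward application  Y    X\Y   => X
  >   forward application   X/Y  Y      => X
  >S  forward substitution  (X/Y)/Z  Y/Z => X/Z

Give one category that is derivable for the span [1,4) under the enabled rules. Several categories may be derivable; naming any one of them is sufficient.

[0,7] S   <
  [0,4] S\N   <
    [0,1] "the" : N
    [1,4] (S\N)\N   <
      [1,3] S   <
        [1,2] "found" : S\PP
        [2,3] "which" : S\(S\PP)
      [3,4] "clearly" : ((S\N)\N)\S
  [4,7] S\(S\N)   <
    [4,6] PP   <
      [4,5] "in" : NP
      [5,6] "song" : PP\NP
    [6,7] "under" : (S\(S\N))\PP

(S\N)\N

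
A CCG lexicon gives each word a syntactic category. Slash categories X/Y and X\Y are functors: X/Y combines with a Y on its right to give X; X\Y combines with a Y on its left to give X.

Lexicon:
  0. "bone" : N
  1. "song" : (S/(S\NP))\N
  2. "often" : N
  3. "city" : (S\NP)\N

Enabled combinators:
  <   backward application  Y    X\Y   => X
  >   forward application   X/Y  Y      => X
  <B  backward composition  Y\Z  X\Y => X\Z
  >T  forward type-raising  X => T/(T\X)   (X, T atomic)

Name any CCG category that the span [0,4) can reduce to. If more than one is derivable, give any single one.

S

[0,4] S   >
  [0,2] S/(S\NP)   <
    [0,1] "bone" : N
    [1,2] "song" : (S/(S\NP))\N
  [2,4] S\NP   <
    [2,3] "often" : N
    [3,4] "city" : (S\NP)\N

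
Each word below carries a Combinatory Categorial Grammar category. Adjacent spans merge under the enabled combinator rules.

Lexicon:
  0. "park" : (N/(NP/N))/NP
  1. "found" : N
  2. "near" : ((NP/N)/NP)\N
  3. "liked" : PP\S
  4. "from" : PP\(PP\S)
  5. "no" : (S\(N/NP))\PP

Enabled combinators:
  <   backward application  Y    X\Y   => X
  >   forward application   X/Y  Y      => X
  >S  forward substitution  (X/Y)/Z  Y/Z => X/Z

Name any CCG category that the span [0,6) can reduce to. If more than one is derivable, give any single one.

[0,6] S   <
  [0,3] N/NP   >S
    [0,1] "park" : (N/(NP/N))/NP
    [1,3] (NP/N)/NP   <
      [1,2] "found" : N
      [2,3] "near" : ((NP/N)/NP)\N
  [3,6] S\(N/NP)   <
    [3,5] PP   <
      [3,4] "liked" : PP\S
      [4,5] "from" : PP\(PP\S)
    [5,6] "no" : (S\(N/NP))\PP

S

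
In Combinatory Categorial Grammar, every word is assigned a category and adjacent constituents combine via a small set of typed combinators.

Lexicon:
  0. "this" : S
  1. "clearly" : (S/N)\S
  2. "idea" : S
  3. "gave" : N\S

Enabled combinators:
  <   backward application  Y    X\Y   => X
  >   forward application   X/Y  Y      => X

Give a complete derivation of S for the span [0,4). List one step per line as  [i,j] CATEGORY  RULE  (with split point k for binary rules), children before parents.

[0,1] S  lex  "this"
[1,2] (S/N)\S  lex  "clearly"
[0,2] S/N  <  k=1
[2,3] S  lex  "idea"
[3,4] N\S  lex  "gave"
[2,4] N  <  k=3
[0,4] S  >  k=2

[0,4] S   >
  [0,2] S/N   <
    [0,1] "this" : S
    [1,2] "clearly" : (S/N)\S
  [2,4] N   <
    [2,3] "idea" : S
    [3,4] "gave" : N\S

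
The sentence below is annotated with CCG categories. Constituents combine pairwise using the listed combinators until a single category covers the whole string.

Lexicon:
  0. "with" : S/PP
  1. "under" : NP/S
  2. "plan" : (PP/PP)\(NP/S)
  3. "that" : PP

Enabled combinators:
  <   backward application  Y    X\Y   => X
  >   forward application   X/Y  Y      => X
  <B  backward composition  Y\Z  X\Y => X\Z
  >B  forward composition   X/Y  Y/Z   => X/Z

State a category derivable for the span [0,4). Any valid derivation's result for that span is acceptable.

S

[0,4] S   >
  [0,3] S/PP   >B
    [0,1] "with" : S/PP
    [1,3] PP/PP   <
      [1,2] "under" : NP/S
      [2,3] "plan" : (PP/PP)\(NP/S)
  [3,4] "that" : PP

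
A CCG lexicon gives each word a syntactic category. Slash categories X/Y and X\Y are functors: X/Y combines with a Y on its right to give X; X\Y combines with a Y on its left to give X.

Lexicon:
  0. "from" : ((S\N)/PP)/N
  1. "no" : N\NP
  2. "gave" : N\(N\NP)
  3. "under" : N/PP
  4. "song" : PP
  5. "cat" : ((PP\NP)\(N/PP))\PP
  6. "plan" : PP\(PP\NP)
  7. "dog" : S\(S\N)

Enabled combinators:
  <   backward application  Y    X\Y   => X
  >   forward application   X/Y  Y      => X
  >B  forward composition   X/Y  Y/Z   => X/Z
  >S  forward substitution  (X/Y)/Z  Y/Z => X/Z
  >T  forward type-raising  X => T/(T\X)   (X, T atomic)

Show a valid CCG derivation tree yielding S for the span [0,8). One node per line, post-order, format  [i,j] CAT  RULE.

[0,8] S   <
  [0,7] S\N   >
    [0,3] (S\N)/PP   >
      [0,1] "from" : ((S\N)/PP)/N
      [1,3] N   <
        [1,2] "no" : N\NP
        [2,3] "gave" : N\(N\NP)
    [3,7] PP   <
      [3,6] PP\NP   <
        [3,4] "under" : N/PP
        [4,6] (PP\NP)\(N/PP)   <
          [4,5] "song" : PP
          [5,6] "cat" : ((PP\NP)\(N/PP))\PP
      [6,7] "plan" : PP\(PP\NP)
  [7,8] "dog" : S\(S\N)

[0,1] ((S\N)/PP)/N  lex  "from"
[1,2] N\NP  lex  "no"
[2,3] N\(N\NP)  lex  "gave"
[1,3] N  <  k=2
[0,3] (S\N)/PP  >  k=1
[3,4] N/PP  lex  "under"
[4,5] PP  lex  "song"
[5,6] ((PP\NP)\(N/PP))\PP  lex  "cat"
[4,6] (PP\NP)\(N/PP)  <  k=5
[3,6] PP\NP  <  k=4
[6,7] PP\(PP\NP)  lex  "plan"
[3,7] PP  <  k=6
[0,7] S\N  >  k=3
[7,8] S\(S\N)  lex  "dog"
[0,8] S  <  k=7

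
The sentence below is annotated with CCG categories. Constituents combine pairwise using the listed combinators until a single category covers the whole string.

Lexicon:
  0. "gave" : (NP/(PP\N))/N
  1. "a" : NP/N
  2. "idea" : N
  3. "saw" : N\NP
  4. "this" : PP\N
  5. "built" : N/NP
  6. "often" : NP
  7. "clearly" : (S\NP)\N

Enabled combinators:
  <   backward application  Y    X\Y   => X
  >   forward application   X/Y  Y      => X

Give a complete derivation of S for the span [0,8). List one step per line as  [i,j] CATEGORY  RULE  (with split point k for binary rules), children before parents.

[0,8] S   <
  [0,5] NP   >
    [0,4] NP/(PP\N)   >
      [0,1] "gave" : (NP/(PP\N))/N
      [1,4] N   <
        [1,3] NP   >
          [1,2] "a" : NP/N
          [2,3] "idea" : N
        [3,4] "saw" : N\NP
    [4,5] "this" : PP\N
  [5,8] S\NP   <
    [5,7] N   >
      [5,6] "built" : N/NP
      [6,7] "often" : NP
    [7,8] "clearly" : (S\NP)\N

[0,1] (NP/(PP\N))/N  lex  "gave"
[1,2] NP/N  lex  "a"
[2,3] N  lex  "idea"
[1,3] NP  >  k=2
[3,4] N\NP  lex  "saw"
[1,4] N  <  k=3
[0,4] NP/(PP\N)  >  k=1
[4,5] PP\N  lex  "this"
[0,5] NP  >  k=4
[5,6] N/NP  lex  "built"
[6,7] NP  lex  "often"
[5,7] N  >  k=6
[7,8] (S\NP)\N  lex  "clearly"
[5,8] S\NP  <  k=7
[0,8] S  <  k=5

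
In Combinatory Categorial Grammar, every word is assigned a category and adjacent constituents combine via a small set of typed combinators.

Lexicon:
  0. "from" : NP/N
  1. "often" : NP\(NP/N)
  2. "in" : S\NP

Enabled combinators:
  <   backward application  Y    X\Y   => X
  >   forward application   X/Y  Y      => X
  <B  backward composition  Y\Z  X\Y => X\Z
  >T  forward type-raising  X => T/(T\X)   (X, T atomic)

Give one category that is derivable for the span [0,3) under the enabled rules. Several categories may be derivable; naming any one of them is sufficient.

[0,3] S   <
  [0,2] NP   <
    [0,1] "from" : NP/N
    [1,2] "often" : NP\(NP/N)
  [2,3] "in" : S\NP

S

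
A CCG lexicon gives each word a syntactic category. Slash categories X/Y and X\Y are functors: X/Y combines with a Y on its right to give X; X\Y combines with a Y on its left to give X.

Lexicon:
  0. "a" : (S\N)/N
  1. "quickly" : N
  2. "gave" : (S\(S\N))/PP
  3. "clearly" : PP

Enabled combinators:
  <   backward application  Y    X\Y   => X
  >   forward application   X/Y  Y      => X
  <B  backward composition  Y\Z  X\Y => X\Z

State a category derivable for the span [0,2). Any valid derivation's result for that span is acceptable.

[0,4] S   <
  [0,2] S\N   >
    [0,1] "a" : (S\N)/N
    [1,2] "quickly" : N
  [2,4] S\(S\N)   >
    [2,3] "gave" : (S\(S\N))/PP
    [3,4] "clearly" : PP

S\N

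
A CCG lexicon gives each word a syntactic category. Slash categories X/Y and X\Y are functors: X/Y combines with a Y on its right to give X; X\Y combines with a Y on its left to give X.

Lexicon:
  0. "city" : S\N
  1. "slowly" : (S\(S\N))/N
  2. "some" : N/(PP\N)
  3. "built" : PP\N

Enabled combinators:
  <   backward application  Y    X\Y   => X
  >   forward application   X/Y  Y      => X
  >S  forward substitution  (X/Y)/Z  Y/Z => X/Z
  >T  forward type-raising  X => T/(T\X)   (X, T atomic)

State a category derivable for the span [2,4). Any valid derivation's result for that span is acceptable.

N

[0,4] S   <
  [0,1] "city" : S\N
  [1,4] S\(S\N)   >
    [1,2] "slowly" : (S\(S\N))/N
    [2,4] N   >
      [2,3] "some" : N/(PP\N)
      [3,4] "built" : PP\N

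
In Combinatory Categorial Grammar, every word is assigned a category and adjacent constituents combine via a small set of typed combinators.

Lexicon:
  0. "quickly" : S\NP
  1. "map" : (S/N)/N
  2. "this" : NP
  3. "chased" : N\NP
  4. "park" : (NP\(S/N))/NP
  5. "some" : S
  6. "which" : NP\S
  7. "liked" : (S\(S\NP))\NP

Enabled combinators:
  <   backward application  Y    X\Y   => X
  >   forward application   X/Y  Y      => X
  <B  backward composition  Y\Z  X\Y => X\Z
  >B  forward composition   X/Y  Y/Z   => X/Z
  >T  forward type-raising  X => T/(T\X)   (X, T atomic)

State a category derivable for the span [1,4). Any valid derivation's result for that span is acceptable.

[0,8] S   <
  [0,1] "quickly" : S\NP
  [1,8] S\(S\NP)   <
    [1,7] NP   <
      [1,4] S/N   >
        [1,2] "map" : (S/N)/N
        [2,4] N   <
          [2,3] "this" : NP
          [3,4] "chased" : N\NP
      [4,7] NP\(S/N)   >
        [4,5] "park" : (NP\(S/N))/NP
        [5,7] NP   <
          [5,6] "some" : S
          [6,7] "which" : NP\S
    [7,8] "liked" : (S\(S\NP))\NP

S/N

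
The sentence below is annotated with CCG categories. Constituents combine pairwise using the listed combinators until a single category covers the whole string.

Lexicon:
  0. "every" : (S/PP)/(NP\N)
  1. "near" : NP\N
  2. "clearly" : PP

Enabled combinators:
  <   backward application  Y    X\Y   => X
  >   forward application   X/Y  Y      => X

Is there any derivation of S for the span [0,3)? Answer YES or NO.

YES

[0,3] S   >
  [0,2] S/PP   >
    [0,1] "every" : (S/PP)/(NP\N)
    [1,2] "near" : NP\N
  [2,3] "clearly" : PP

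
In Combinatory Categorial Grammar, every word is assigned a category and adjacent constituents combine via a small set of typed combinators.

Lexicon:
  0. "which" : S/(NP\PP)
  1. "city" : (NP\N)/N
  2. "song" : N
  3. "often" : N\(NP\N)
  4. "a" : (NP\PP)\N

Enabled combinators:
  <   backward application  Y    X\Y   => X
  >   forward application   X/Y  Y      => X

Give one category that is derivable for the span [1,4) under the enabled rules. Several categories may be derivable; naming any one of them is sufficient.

[0,5] S   >
  [0,1] "which" : S/(NP\PP)
  [1,5] NP\PP   <
    [1,4] N   <
      [1,3] NP\N   >
        [1,2] "city" : (NP\N)/N
        [2,3] "song" : N
      [3,4] "often" : N\(NP\N)
    [4,5] "a" : (NP\PP)\N

N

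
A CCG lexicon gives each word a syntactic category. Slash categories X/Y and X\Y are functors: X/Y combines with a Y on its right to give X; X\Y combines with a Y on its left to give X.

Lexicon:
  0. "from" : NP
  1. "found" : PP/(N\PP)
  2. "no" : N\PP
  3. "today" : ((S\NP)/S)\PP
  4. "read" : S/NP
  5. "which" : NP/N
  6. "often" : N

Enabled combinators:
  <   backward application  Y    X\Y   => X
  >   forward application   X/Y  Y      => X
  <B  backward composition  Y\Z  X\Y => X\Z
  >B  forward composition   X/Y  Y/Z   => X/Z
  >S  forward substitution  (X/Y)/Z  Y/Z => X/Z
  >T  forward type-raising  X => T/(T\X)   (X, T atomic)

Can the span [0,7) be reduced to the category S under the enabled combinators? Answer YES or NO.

YES

[0,7] S   >
  [0,1] S/(S\NP)   >T
    [0,1] "from" : NP
  [1,7] S\NP   >
    [1,4] (S\NP)/S   <
      [1,3] PP   >
        [1,2] "found" : PP/(N\PP)
        [2,3] "no" : N\PP
      [3,4] "today" : ((S\NP)/S)\PP
    [4,7] S   >
      [4,5] "read" : S/NP
      [5,7] NP   >
        [5,6] "which" : NP/N
        [6,7] "often" : N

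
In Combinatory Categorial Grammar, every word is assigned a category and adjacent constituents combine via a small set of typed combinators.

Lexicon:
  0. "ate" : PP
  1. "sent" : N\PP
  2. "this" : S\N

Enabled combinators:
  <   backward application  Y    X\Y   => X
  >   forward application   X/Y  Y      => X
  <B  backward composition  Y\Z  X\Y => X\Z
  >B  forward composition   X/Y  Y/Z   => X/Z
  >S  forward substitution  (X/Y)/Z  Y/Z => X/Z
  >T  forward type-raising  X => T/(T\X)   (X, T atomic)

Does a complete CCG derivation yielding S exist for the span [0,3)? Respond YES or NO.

YES

[0,3] S   <
  [0,2] N   <
    [0,1] "ate" : PP
    [1,2] "sent" : N\PP
  [2,3] "this" : S\N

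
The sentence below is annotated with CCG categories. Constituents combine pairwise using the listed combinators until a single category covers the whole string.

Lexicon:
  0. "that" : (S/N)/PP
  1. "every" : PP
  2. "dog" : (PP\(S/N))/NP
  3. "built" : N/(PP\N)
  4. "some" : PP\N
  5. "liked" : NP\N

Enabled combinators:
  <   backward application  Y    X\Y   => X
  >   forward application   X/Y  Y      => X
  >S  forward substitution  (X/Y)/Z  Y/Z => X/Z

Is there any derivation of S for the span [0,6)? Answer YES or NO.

NO

(S/N)/PP PP (PP\(S/N))/NP N/(PP\N) PP\N NP\N
CKY chart[0,6] = {PP}; S ∉ chart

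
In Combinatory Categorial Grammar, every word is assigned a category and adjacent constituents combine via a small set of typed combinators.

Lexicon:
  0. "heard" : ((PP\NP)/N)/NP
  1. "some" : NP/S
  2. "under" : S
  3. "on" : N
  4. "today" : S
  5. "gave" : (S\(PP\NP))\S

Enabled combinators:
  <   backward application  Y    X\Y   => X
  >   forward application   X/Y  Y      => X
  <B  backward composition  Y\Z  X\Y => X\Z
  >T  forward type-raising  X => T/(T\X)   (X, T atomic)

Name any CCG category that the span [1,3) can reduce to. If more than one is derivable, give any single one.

NP

[0,6] S   <
  [0,4] PP\NP   >
    [0,3] (PP\NP)/N   >
      [0,1] "heard" : ((PP\NP)/N)/NP
      [1,3] NP   >
        [1,2] "some" : NP/S
        [2,3] "under" : S
    [3,4] "on" : N
  [4,6] S\(PP\NP)   <
    [4,5] "today" : S
    [5,6] "gave" : (S\(PP\NP))\S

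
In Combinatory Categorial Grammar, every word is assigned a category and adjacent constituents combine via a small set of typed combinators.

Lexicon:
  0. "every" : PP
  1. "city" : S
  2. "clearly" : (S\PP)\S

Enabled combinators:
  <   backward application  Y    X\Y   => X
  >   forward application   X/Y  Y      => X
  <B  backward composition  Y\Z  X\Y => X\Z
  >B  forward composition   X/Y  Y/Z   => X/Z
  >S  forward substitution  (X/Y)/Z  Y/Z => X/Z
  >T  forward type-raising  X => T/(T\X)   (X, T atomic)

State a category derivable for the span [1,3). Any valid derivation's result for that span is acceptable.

[0,3] S   >
  [0,1] S/(S\PP)   >T
    [0,1] "every" : PP
  [1,3] S\PP   <
    [1,2] "city" : S
    [2,3] "clearly" : (S\PP)\S

S\PP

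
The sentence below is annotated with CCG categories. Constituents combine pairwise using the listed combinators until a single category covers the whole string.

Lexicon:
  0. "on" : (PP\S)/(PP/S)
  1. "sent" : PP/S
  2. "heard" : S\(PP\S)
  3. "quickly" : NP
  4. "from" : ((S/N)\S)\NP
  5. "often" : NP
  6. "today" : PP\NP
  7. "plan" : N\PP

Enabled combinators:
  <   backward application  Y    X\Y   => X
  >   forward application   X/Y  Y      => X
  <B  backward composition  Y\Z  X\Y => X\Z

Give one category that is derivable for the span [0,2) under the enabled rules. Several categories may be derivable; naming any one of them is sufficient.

[0,8] S   >
  [0,5] S/N   <
    [0,3] S   <
      [0,2] PP\S   >
        [0,1] "on" : (PP\S)/(PP/S)
        [1,2] "sent" : PP/S
      [2,3] "heard" : S\(PP\S)
    [3,5] (S/N)\S   <
      [3,4] "quickly" : NP
      [4,5] "from" : ((S/N)\S)\NP
  [5,8] N   <
    [5,6] "often" : NP
    [6,8] N\NP   <B
      [6,7] "today" : PP\NP
      [7,8] "plan" : N\PP

PP\S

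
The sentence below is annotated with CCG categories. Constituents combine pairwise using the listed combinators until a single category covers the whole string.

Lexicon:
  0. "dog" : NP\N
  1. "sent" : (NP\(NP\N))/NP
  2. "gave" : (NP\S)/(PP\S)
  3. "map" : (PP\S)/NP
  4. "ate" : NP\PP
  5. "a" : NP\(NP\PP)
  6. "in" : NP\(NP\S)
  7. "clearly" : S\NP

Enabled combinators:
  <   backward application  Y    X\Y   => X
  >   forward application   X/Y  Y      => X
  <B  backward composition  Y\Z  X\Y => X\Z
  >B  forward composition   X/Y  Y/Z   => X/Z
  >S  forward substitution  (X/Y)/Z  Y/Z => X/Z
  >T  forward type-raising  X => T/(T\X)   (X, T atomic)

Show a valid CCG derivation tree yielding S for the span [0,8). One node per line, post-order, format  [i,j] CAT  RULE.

[0,8] S   <
  [0,7] NP   <
    [0,1] "dog" : NP\N
    [1,7] NP\(NP\N)   >
      [1,2] "sent" : (NP\(NP\N))/NP
      [2,7] NP   <
        [2,6] NP\S   >
          [2,3] "gave" : (NP\S)/(PP\S)
          [3,6] PP\S   >
            [3,4] "map" : (PP\S)/NP
            [4,6] NP   <
              [4,5] "ate" : NP\PP
              [5,6] "a" : NP\(NP\PP)
        [6,7] "in" : NP\(NP\S)
  [7,8] "clearly" : S\NP

[0,1] NP\N  lex  "dog"
[1,2] (NP\(NP\N))/NP  lex  "sent"
[2,3] (NP\S)/(PP\S)  lex  "gave"
[3,4] (PP\S)/NP  lex  "map"
[4,5] NP\PP  lex  "ate"
[5,6] NP\(NP\PP)  lex  "a"
[4,6] NP  <  k=5
[3,6] PP\S  >  k=4
[2,6] NP\S  >  k=3
[6,7] NP\(NP\S)  lex  "in"
[2,7] NP  <  k=6
[1,7] NP\(NP\N)  >  k=2
[0,7] NP  <  k=1
[7,8] S\NP  lex  "clearly"
[0,8] S  <  k=7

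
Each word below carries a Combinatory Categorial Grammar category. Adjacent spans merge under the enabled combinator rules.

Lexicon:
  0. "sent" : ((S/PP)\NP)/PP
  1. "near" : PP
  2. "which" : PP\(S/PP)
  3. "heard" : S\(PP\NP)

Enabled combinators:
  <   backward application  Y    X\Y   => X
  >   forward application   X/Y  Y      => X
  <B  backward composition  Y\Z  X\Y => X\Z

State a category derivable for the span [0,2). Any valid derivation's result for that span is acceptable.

[0,4] S   <
  [0,3] PP\NP   <B
    [0,2] (S/PP)\NP   >
      [0,1] "sent" : ((S/PP)\NP)/PP
      [1,2] "near" : PP
    [2,3] "which" : PP\(S/PP)
  [3,4] "heard" : S\(PP\NP)

(S/PP)\NP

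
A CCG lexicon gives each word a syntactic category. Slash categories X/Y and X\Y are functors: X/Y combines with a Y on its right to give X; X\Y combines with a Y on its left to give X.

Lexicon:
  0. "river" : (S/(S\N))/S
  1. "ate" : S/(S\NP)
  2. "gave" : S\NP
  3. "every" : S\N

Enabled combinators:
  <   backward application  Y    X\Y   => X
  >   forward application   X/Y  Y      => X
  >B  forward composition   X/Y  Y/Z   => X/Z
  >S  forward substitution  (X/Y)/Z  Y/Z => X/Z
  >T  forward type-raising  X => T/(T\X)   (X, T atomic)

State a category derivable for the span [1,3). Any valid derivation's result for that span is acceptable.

[0,4] S   >
  [0,3] S/(S\N)   >
    [0,1] "river" : (S/(S\N))/S
    [1,3] S   >
      [1,2] "ate" : S/(S\NP)
      [2,3] "gave" : S\NP
  [3,4] "every" : S\N

S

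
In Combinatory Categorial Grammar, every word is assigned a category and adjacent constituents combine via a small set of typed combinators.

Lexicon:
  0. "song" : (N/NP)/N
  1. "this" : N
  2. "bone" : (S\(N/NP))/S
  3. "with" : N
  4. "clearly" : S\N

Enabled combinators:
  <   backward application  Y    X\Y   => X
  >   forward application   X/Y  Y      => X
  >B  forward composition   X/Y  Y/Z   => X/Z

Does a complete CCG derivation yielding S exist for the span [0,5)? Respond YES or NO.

[0,5] S   <
  [0,2] N/NP   >
    [0,1] "song" : (N/NP)/N
    [1,2] "this" : N
  [2,5] S\(N/NP)   >
    [2,3] "bone" : (S\(N/NP))/S
    [3,5] S   <
      [3,4] "with" : N
      [4,5] "clearly" : S\N

YES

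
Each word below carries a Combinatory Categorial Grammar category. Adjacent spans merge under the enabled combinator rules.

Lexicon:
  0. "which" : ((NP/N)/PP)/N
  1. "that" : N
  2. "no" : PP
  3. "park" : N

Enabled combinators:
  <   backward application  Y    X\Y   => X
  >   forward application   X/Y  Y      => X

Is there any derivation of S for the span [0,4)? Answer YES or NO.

NO

((NP/N)/PP)/N N PP N
CKY chart[0,4] = {NP}; S ∉ chart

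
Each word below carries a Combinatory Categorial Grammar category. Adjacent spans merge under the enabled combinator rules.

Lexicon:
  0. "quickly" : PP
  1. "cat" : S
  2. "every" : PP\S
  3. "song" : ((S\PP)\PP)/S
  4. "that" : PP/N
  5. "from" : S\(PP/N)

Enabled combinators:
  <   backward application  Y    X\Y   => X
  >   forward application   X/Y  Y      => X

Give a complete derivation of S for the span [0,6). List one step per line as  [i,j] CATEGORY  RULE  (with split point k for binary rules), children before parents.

[0,6] S   <
  [0,1] "quickly" : PP
  [1,6] S\PP   <
    [1,3] PP   <
      [1,2] "cat" : S
      [2,3] "every" : PP\S
    [3,6] (S\PP)\PP   >
      [3,4] "song" : ((S\PP)\PP)/S
      [4,6] S   <
        [4,5] "that" : PP/N
        [5,6] "from" : S\(PP/N)

[0,1] PP  lex  "quickly"
[1,2] S  lex  "cat"
[2,3] PP\S  lex  "every"
[1,3] PP  <  k=2
[3,4] ((S\PP)\PP)/S  lex  "song"
[4,5] PP/N  lex  "that"
[5,6] S\(PP/N)  lex  "from"
[4,6] S  <  k=5
[3,6] (S\PP)\PP  >  k=4
[1,6] S\PP  <  k=3
[0,6] S  <  k=1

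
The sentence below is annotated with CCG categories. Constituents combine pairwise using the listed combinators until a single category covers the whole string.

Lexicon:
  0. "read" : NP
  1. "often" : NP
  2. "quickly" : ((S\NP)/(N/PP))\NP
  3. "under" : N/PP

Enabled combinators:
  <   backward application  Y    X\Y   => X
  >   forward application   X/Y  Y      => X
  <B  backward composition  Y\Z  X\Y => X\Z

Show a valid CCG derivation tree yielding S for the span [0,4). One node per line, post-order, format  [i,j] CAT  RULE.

[0,4] S   <
  [0,1] "read" : NP
  [1,4] S\NP   >
    [1,3] (S\NP)/(N/PP)   <
      [1,2] "often" : NP
      [2,3] "quickly" : ((S\NP)/(N/PP))\NP
    [3,4] "under" : N/PP

[0,1] NP  lex  "read"
[1,2] NP  lex  "often"
[2,3] ((S\NP)/(N/PP))\NP  lex  "quickly"
[1,3] (S\NP)/(N/PP)  <  k=2
[3,4] N/PP  lex  "under"
[1,4] S\NP  >  k=3
[0,4] S  <  k=1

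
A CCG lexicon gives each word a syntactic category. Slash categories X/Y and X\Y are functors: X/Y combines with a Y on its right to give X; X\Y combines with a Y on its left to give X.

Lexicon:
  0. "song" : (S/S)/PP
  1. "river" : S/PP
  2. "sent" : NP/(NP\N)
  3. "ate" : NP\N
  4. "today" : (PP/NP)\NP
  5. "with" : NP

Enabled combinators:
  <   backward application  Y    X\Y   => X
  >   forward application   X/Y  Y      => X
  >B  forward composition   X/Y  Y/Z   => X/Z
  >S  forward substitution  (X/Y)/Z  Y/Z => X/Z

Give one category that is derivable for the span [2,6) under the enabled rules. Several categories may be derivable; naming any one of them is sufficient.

[0,6] S   >
  [0,2] S/PP   >S
    [0,1] "song" : (S/S)/PP
    [1,2] "river" : S/PP
  [2,6] PP   >
    [2,5] PP/NP   <
      [2,4] NP   >
        [2,3] "sent" : NP/(NP\N)
        [3,4] "ate" : NP\N
      [4,5] "today" : (PP/NP)\NP
    [5,6] "with" : NP

PP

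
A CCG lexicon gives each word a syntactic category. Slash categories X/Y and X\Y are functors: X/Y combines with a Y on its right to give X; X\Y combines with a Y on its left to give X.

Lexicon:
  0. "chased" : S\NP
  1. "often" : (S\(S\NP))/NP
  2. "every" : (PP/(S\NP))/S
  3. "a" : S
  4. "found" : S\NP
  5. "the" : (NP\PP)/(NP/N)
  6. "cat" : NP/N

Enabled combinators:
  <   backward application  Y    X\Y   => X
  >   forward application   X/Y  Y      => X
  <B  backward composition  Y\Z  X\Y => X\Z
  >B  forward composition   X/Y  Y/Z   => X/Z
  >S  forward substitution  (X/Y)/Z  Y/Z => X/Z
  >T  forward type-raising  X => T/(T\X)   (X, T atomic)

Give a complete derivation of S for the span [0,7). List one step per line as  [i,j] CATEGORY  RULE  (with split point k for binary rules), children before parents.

[0,1] S\NP  lex  "chased"
[1,2] (S\(S\NP))/NP  lex  "often"
[2,3] (PP/(S\NP))/S  lex  "every"
[3,4] S  lex  "a"
[2,4] PP/(S\NP)  >  k=3
[4,5] S\NP  lex  "found"
[2,5] PP  >  k=4
[5,6] (NP\PP)/(NP/N)  lex  "the"
[6,7] NP/N  lex  "cat"
[5,7] NP\PP  >  k=6
[2,7] NP  <  k=5
[1,7] S\(S\NP)  >  k=2
[0,7] S  <  k=1

[0,7] S   <
  [0,1] "chased" : S\NP
  [1,7] S\(S\NP)   >
    [1,2] "often" : (S\(S\NP))/NP
    [2,7] NP   <
      [2,5] PP   >
        [2,4] PP/(S\NP)   >
          [2,3] "every" : (PP/(S\NP))/S
          [3,4] "a" : S
        [4,5] "found" : S\NP
      [5,7] NP\PP   >
        [5,6] "the" : (NP\PP)/(NP/N)
        [6,7] "cat" : NP/N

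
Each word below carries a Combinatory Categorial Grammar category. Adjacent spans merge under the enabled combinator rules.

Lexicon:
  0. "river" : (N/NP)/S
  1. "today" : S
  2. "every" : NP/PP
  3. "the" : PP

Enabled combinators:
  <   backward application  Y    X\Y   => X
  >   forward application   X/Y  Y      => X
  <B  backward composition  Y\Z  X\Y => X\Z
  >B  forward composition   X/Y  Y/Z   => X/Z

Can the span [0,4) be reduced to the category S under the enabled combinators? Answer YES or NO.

(N/NP)/S S NP/PP PP
CKY chart[0,4] = {N}; S ∉ chart

NO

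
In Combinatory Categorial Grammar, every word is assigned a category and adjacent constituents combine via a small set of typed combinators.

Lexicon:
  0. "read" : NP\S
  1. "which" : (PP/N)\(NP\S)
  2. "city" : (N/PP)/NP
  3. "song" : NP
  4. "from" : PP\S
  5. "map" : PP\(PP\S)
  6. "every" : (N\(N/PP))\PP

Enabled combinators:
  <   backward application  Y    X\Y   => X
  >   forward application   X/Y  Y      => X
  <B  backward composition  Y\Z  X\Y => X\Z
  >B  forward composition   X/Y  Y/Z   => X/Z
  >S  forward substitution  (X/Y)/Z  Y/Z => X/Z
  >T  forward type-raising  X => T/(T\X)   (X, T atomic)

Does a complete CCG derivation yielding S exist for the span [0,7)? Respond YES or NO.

NO

NP\S (PP/N)\(NP\S) (N/PP)/NP NP PP\S PP\(PP\S) (N\(N/PP))\PP
CKY chart[0,7] = {N/(N\PP), NP/(NP\PP), N\(N/PP), PP, PP/(N\N), PP/(PP\PP), S/(S\PP)}; S ∉ chart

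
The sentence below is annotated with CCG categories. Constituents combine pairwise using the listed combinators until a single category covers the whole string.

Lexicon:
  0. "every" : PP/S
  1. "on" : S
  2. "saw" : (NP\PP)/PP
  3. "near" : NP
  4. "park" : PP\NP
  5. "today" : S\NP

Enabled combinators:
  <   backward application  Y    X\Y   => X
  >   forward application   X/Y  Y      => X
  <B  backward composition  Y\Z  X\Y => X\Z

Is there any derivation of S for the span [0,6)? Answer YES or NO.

YES

[0,6] S   <
  [0,5] NP   <
    [0,2] PP   >
      [0,1] "every" : PP/S
      [1,2] "on" : S
    [2,5] NP\PP   >
      [2,3] "saw" : (NP\PP)/PP
      [3,5] PP   <
        [3,4] "near" : NP
        [4,5] "park" : PP\NP
  [5,6] "today" : S\NP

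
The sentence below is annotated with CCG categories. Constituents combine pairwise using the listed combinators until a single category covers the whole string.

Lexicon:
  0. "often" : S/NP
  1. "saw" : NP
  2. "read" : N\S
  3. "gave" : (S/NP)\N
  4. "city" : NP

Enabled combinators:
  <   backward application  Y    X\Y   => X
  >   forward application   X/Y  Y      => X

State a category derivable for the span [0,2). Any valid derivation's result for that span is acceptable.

S

[0,5] S   >
  [0,4] S/NP   <
    [0,3] N   <
      [0,2] S   >
        [0,1] "often" : S/NP
        [1,2] "saw" : NP
      [2,3] "read" : N\S
    [3,4] "gave" : (S/NP)\N
  [4,5] "city" : NP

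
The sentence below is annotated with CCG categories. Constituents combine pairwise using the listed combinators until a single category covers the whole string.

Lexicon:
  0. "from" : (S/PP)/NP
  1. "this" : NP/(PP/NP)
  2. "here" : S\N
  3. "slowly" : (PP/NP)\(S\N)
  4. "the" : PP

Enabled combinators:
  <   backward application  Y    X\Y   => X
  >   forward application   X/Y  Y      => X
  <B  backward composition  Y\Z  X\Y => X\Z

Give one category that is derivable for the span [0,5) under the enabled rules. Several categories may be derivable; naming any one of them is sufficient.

[0,5] S   >
  [0,4] S/PP   >
    [0,1] "from" : (S/PP)/NP
    [1,4] NP   >
      [1,2] "this" : NP/(PP/NP)
      [2,4] PP/NP   <
        [2,3] "here" : S\N
        [3,4] "slowly" : (PP/NP)\(S\N)
  [4,5] "the" : PP

S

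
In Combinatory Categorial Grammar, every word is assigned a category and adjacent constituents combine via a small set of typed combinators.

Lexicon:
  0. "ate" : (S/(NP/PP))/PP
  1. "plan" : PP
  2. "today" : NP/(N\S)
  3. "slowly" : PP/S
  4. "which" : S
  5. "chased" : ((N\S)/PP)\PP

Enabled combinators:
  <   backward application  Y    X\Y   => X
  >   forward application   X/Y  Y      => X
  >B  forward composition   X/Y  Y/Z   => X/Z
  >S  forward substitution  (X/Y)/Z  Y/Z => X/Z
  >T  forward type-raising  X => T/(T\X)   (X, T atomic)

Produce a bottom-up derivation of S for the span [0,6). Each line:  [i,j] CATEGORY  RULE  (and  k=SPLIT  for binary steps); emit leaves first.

[0,6] S   >
  [0,2] S/(NP/PP)   >
    [0,1] "ate" : (S/(NP/PP))/PP
    [1,2] "plan" : PP
  [2,6] NP/PP   >B
    [2,3] "today" : NP/(N\S)
    [3,6] (N\S)/PP   <
      [3,5] PP   >
        [3,4] "slowly" : PP/S
        [4,5] "which" : S
      [5,6] "chased" : ((N\S)/PP)\PP

[0,1] (S/(NP/PP))/PP  lex  "ate"
[1,2] PP  lex  "plan"
[0,2] S/(NP/PP)  >  k=1
[2,3] NP/(N\S)  lex  "today"
[3,4] PP/S  lex  "slowly"
[4,5] S  lex  "which"
[3,5] PP  >  k=4
[5,6] ((N\S)/PP)\PP  lex  "chased"
[3,6] (N\S)/PP  <  k=5
[2,6] NP/PP  >B  k=3
[0,6] S  >  k=2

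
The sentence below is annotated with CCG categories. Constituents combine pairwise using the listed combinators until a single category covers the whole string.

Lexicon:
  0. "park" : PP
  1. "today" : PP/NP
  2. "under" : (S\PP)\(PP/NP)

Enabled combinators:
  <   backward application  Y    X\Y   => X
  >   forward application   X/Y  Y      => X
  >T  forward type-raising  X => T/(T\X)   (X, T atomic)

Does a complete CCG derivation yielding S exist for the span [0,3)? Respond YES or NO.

[0,3] S   >
  [0,1] S/(S\PP)   >T
    [0,1] "park" : PP
  [1,3] S\PP   <
    [1,2] "today" : PP/NP
    [2,3] "under" : (S\PP)\(PP/NP)

YES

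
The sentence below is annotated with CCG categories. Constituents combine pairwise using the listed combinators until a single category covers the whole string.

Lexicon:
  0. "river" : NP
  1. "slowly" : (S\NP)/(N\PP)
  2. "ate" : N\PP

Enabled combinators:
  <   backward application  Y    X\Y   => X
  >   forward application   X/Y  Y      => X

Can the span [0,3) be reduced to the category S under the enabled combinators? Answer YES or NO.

YES

[0,3] S   <
  [0,1] "river" : NP
  [1,3] S\NP   >
    [1,2] "slowly" : (S\NP)/(N\PP)
    [2,3] "ate" : N\PP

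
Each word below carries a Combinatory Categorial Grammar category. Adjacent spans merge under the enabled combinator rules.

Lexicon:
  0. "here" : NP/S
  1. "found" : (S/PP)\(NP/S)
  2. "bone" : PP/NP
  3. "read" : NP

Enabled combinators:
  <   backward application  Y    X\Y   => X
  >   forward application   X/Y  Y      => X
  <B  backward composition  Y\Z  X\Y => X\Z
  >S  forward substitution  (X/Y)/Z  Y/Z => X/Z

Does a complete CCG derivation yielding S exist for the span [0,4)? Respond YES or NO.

YES

[0,4] S   >
  [0,2] S/PP   <
    [0,1] "here" : NP/S
    [1,2] "found" : (S/PP)\(NP/S)
  [2,4] PP   >
    [2,3] "bone" : PP/NP
    [3,4] "read" : NP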